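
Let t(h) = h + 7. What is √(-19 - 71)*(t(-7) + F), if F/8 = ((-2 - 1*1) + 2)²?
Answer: 24*I*√10 ≈ 75.895*I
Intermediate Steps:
t(h) = 7 + h
F = 8 (F = 8*((-2 - 1*1) + 2)² = 8*((-2 - 1) + 2)² = 8*(-3 + 2)² = 8*(-1)² = 8*1 = 8)
√(-19 - 71)*(t(-7) + F) = √(-19 - 71)*((7 - 7) + 8) = √(-90)*(0 + 8) = (3*I*√10)*8 = 24*I*√10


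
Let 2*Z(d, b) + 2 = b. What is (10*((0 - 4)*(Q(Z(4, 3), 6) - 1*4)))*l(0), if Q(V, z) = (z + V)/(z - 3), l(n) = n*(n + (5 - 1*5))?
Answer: 0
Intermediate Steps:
l(n) = n² (l(n) = n*(n + (5 - 5)) = n*(n + 0) = n*n = n²)
Z(d, b) = -1 + b/2
Q(V, z) = (V + z)/(-3 + z)
(10*((0 - 4)*(Q(Z(4, 3), 6) - 1*4)))*l(0) = (10*((0 - 4)*(((-1 + (½)*3) + 6)/(-3 + 6) - 1*4)))*0² = (10*(-4*(((-1 + 3/2) + 6)/3 - 4)))*0 = (10*(-4*((½ + 6)/3 - 4)))*0 = (10*(-4*((⅓)*(13/2) - 4)))*0 = (10*(-4*(13/6 - 4)))*0 = (10*(-4*(-11/6)))*0 = (10*(22/3))*0 = (220/3)*0 = 0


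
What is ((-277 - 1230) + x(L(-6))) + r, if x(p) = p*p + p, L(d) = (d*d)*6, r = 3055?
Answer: 48420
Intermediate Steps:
L(d) = 6*d**2 (L(d) = d**2*6 = 6*d**2)
x(p) = p + p**2 (x(p) = p**2 + p = p + p**2)
((-277 - 1230) + x(L(-6))) + r = ((-277 - 1230) + (6*(-6)**2)*(1 + 6*(-6)**2)) + 3055 = (-1507 + (6*36)*(1 + 6*36)) + 3055 = (-1507 + 216*(1 + 216)) + 3055 = (-1507 + 216*217) + 3055 = (-1507 + 46872) + 3055 = 45365 + 3055 = 48420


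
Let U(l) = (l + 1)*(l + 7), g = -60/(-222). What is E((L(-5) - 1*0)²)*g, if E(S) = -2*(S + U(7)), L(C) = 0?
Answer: -2240/37 ≈ -60.541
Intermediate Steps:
g = 10/37 (g = -60*(-1/222) = 10/37 ≈ 0.27027)
U(l) = (1 + l)*(7 + l)
E(S) = -224 - 2*S (E(S) = -2*(S + (7 + 7² + 8*7)) = -2*(S + (7 + 49 + 56)) = -2*(S + 112) = -2*(112 + S) = -224 - 2*S)
E((L(-5) - 1*0)²)*g = (-224 - 2*(0 - 1*0)²)*(10/37) = (-224 - 2*(0 + 0)²)*(10/37) = (-224 - 2*0²)*(10/37) = (-224 - 2*0)*(10/37) = (-224 + 0)*(10/37) = -224*10/37 = -2240/37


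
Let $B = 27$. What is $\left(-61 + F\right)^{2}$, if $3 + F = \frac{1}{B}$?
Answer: $\frac{2982529}{729} \approx 4091.3$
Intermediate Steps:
$F = - \frac{80}{27}$ ($F = -3 + \frac{1}{27} = - \frac{80}{27} \approx -2.963$)
$\left(-61 + F\right)^{2} = \left(-61 - \frac{80}{27}\right)^{2} = \left(- \frac{1727}{27}\right)^{2} = \frac{2982529}{729}$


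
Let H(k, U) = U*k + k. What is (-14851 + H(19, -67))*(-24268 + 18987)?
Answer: 85050505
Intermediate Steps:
H(k, U) = k + U*k
(-14851 + H(19, -67))*(-24268 + 18987) = (-14851 + 19*(1 - 67))*(-24268 + 18987) = (-14851 + 19*(-66))*(-5281) = (-14851 - 1254)*(-5281) = -16105*(-5281) = 85050505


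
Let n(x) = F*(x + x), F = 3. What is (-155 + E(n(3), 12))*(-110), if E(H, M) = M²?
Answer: 1210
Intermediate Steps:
n(x) = 6*x (n(x) = 3*(x + x) = 3*(2*x) = 6*x)
(-155 + E(n(3), 12))*(-110) = (-155 + 12²)*(-110) = (-155 + 144)*(-110) = -11*(-110) = 1210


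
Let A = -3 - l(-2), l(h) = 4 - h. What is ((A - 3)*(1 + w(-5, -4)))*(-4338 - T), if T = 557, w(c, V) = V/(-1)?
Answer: 293700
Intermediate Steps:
w(c, V) = -V (w(c, V) = V*(-1) = -V)
A = -9 (A = -3 - (4 - 1*(-2)) = -3 - (4 + 2) = -3 - 1*6 = -3 - 6 = -9)
((A - 3)*(1 + w(-5, -4)))*(-4338 - T) = ((-9 - 3)*(1 - 1*(-4)))*(-4338 - 1*557) = (-12*(1 + 4))*(-4338 - 557) = -12*5*(-4895) = -60*(-4895) = 293700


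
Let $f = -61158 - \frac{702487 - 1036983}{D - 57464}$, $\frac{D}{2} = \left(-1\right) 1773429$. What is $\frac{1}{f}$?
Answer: $- \frac{1802161}{110216729686} \approx -1.6351 \cdot 10^{-5}$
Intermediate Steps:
$D = -3546858$ ($D = 2 \left(\left(-1\right) 1773429\right) = 2 \left(-1773429\right) = -3546858$)
$f = - \frac{110216729686}{1802161}$ ($f = -61158 - \frac{702487 - 1036983}{-3546858 - 57464} = -61158 - - \frac{334496}{-3604322} = -61158 - \left(-334496\right) \left(- \frac{1}{3604322}\right) = -61158 - \frac{167248}{1802161} = - \frac{110216729686}{1802161} \approx -61158.0$)
$\frac{1}{f} = \frac{1}{- \frac{110216729686}{1802161}} = - \frac{1802161}{110216729686}$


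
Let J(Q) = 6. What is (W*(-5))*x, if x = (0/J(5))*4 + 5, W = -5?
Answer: 125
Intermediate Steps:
x = 5 (x = (0/6)*4 + 5 = (0*(1/6))*4 + 5 = 0*4 + 5 = 0 + 5 = 5)
(W*(-5))*x = -5*(-5)*5 = 25*5 = 125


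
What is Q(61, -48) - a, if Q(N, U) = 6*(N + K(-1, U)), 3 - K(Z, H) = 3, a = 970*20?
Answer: -19034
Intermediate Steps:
a = 19400
K(Z, H) = 0 (K(Z, H) = 3 - 1*3 = 3 - 3 = 0)
Q(N, U) = 6*N (Q(N, U) = 6*(N + 0) = 6*N)
Q(61, -48) - a = 6*61 - 1*19400 = 366 - 19400 = -19034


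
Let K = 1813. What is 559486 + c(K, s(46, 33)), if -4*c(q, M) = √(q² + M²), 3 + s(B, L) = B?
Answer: 559486 - √3288818/4 ≈ 5.5903e+5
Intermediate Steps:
s(B, L) = -3 + B
c(q, M) = -√(M² + q²)/4 (c(q, M) = -√(q² + M²)/4 = -√(M² + q²)/4)
559486 + c(K, s(46, 33)) = 559486 - √((-3 + 46)² + 1813²)/4 = 559486 - √(43² + 3286969)/4 = 559486 - √(1849 + 3286969)/4 = 559486 - √3288818/4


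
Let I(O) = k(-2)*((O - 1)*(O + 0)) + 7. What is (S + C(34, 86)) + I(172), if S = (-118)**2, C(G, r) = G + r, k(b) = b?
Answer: -44773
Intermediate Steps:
I(O) = 7 - 2*O*(-1 + O) (I(O) = -2*(O - 1)*(O + 0) + 7 = -2*(-1 + O)*O + 7 = -2*O*(-1 + O) + 7 = 7 - 2*O*(-1 + O))
S = 13924
(S + C(34, 86)) + I(172) = (13924 + (34 + 86)) + (7 - 2*172**2 + 2*172) = (13924 + 120) + (7 - 2*29584 + 344) = 14044 + (7 - 59168 + 344) = 14044 - 58817 = -44773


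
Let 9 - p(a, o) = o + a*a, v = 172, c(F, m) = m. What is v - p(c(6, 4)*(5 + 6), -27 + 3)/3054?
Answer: 527191/3054 ≈ 172.62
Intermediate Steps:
p(a, o) = 9 - o - a² (p(a, o) = 9 - (o + a*a) = 9 - (o + a²) = 9 + (-o - a²) = 9 - o - a²)
v - p(c(6, 4)*(5 + 6), -27 + 3)/3054 = 172 - (9 - (-27 + 3) - (4*(5 + 6))²)/3054 = 172 - (9 - 1*(-24) - (4*11)²)/3054 = 172 - (9 + 24 - 1*44²)/3054 = 172 - (9 + 24 - 1*1936)/3054 = 172 - (9 + 24 - 1936)/3054 = 172 - (-1903)/3054 = 172 - 1*(-1903/3054) = 172 + 1903/3054 = 527191/3054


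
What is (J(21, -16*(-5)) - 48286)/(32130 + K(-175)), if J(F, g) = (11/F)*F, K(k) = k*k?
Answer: -9655/12551 ≈ -0.76926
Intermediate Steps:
K(k) = k²
J(F, g) = 11
(J(21, -16*(-5)) - 48286)/(32130 + K(-175)) = (11 - 48286)/(32130 + (-175)²) = -48275/(32130 + 30625) = -48275/62755 = -48275*1/62755 = -9655/12551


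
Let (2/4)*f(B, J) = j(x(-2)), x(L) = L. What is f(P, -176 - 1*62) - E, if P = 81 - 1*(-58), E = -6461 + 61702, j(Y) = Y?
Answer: -55245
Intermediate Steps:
E = 55241
P = 139 (P = 81 + 58 = 139)
f(B, J) = -4 (f(B, J) = 2*(-2) = -4)
f(P, -176 - 1*62) - E = -4 - 1*55241 = -4 - 55241 = -55245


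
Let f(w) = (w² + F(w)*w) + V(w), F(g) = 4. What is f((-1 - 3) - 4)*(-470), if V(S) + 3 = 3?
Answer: -15040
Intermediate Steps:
V(S) = 0 (V(S) = -3 + 3 = 0)
f(w) = w² + 4*w (f(w) = (w² + 4*w) + 0 = w² + 4*w)
f((-1 - 3) - 4)*(-470) = (((-1 - 3) - 4)*(4 + ((-1 - 3) - 4)))*(-470) = ((-4 - 4)*(4 + (-4 - 4)))*(-470) = -8*(4 - 8)*(-470) = -8*(-4)*(-470) = 32*(-470) = -15040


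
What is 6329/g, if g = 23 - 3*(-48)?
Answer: 6329/167 ≈ 37.898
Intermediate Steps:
g = 167 (g = 23 + 144 = 167)
6329/g = 6329/167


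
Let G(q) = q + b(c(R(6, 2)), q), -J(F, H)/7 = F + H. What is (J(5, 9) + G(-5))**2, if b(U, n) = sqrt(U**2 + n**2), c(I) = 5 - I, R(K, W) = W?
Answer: (103 - sqrt(34))**2 ≈ 9441.8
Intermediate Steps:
J(F, H) = -7*F - 7*H (J(F, H) = -7*(F + H) = -7*F - 7*H)
G(q) = q + sqrt(9 + q**2) (G(q) = q + sqrt((5 - 1*2)**2 + q**2) = q + sqrt((5 - 2)**2 + q**2) = q + sqrt(3**2 + q**2) = q + sqrt(9 + q**2))
(J(5, 9) + G(-5))**2 = ((-7*5 - 7*9) + (-5 + sqrt(9 + (-5)**2)))**2 = ((-35 - 63) + (-5 + sqrt(9 + 25)))**2 = (-98 + (-5 + sqrt(34)))**2 = (-103 + sqrt(34))**2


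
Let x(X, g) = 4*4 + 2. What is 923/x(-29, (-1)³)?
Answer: 923/18 ≈ 51.278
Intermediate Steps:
x(X, g) = 18 (x(X, g) = 16 + 2 = 18)
923/x(-29, (-1)³) = 923/18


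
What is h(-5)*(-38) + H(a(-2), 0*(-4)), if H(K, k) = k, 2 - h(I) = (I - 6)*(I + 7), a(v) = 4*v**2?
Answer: -912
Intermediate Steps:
h(I) = 2 - (-6 + I)*(7 + I) (h(I) = 2 - (I - 6)*(I + 7) = 2 - (-6 + I)*(7 + I))
h(-5)*(-38) + H(a(-2), 0*(-4)) = (44 - 1*(-5) - 1*(-5)**2)*(-38) + 0*(-4) = (44 + 5 - 1*25)*(-38) + 0 = (44 + 5 - 25)*(-38) + 0 = 24*(-38) + 0 = -912 + 0 = -912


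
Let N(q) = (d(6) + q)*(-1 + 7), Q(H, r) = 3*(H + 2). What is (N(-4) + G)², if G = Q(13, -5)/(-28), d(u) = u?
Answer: 84681/784 ≈ 108.01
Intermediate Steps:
Q(H, r) = 6 + 3*H (Q(H, r) = 3*(2 + H) = 6 + 3*H)
N(q) = 36 + 6*q (N(q) = (6 + q)*(-1 + 7) = (6 + q)*6 = 36 + 6*q)
G = -45/28 (G = (6 + 3*13)/(-28) = (6 + 39)*(-1/28) = 45*(-1/28) = -45/28 ≈ -1.6071)
(N(-4) + G)² = ((36 + 6*(-4)) - 45/28)² = ((36 - 24) - 45/28)² = (12 - 45/28)² = (291/28)² = 84681/784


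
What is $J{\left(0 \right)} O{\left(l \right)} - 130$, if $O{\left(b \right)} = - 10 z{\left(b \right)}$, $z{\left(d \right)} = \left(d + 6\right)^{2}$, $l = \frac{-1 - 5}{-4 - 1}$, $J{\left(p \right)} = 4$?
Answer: $- \frac{11018}{5} \approx -2203.6$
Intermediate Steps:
$l = \frac{6}{5}$ ($l = - \frac{6}{-5} = \left(-6\right) \left(- \frac{1}{5}\right) = \frac{6}{5} \approx 1.2$)
$z{\left(d \right)} = \left(6 + d\right)^{2}$
$O{\left(b \right)} = - 10 \left(6 + b\right)^{2}$
$J{\left(0 \right)} O{\left(l \right)} - 130 = 4 \left(- 10 \left(6 + \frac{6}{5}\right)^{2}\right) - 130 = 4 \left(- 10 \left(\frac{36}{5}\right)^{2}\right) - 130 = 4 \left(\left(-10\right) \frac{1296}{25}\right) - 130 = 4 \left(- \frac{2592}{5}\right) - 130 = - \frac{10368}{5} - 130 = - \frac{11018}{5}$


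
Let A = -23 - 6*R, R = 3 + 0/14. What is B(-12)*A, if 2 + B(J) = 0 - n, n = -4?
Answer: -82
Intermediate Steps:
B(J) = 2 (B(J) = -2 + (0 - 1*(-4)) = -2 + (0 + 4) = -2 + 4 = 2)
R = 3 (R = 3 + 0*(1/14) = 3 + 0 = 3)
A = -41 (A = -23 - 6*3 = -23 - 18 = -41)
B(-12)*A = 2*(-41) = -82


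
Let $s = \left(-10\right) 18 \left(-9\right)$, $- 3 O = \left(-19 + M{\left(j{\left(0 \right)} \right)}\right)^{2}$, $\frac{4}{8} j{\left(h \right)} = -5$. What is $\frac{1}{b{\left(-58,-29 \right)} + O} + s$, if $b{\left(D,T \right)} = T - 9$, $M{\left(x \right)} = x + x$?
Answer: $\frac{882899}{545} \approx 1620.0$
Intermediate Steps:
$j{\left(h \right)} = -10$ ($j{\left(h \right)} = 2 \left(-5\right) = -10$)
$M{\left(x \right)} = 2 x$
$b{\left(D,T \right)} = -9 + T$
$O = -507$ ($O = - \frac{\left(-19 + 2 \left(-10\right)\right)^{2}}{3} = - \frac{\left(-19 - 20\right)^{2}}{3} = - \frac{\left(-39\right)^{2}}{3} = \left(- \frac{1}{3}\right) 1521 = -507$)
$s = 1620$ ($s = \left(-180\right) \left(-9\right) = 1620$)
$\frac{1}{b{\left(-58,-29 \right)} + O} + s = \frac{1}{\left(-9 - 29\right) - 507} + 1620 = \frac{1}{-38 - 507} + 1620 = \frac{1}{-545} + 1620 = - \frac{1}{545} + 1620 = \frac{882899}{545}$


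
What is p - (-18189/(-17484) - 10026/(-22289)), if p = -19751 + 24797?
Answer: 449748321/89156 ≈ 5044.5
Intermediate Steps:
p = 5046
p - (-18189/(-17484) - 10026/(-22289)) = 5046 - (-18189/(-17484) - 10026/(-22289)) = 5046 - (-18189*(-1/17484) - 10026*(-1/22289)) = 5046 - (129/124 + 10026/22289) = 5046 - 1*132855/89156 = 5046 - 132855/89156 = 449748321/89156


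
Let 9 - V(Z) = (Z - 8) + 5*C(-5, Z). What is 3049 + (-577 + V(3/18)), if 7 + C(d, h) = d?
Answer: 15293/6 ≈ 2548.8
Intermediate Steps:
C(d, h) = -7 + d
V(Z) = 77 - Z (V(Z) = 9 - ((Z - 8) + 5*(-7 - 5)) = 9 - ((-8 + Z) + 5*(-12)) = 9 - ((-8 + Z) - 60) = 9 - (-68 + Z) = 9 + (68 - Z) = 77 - Z)
3049 + (-577 + V(3/18)) = 3049 + (-577 + (77 - 3/18)) = 3049 + (-577 + (77 - 1*1/6)) = 3049 + (-577 + (77 - 1/6)) = 3049 + (-577 + 461/6) = 3049 - 3001/6 = 15293/6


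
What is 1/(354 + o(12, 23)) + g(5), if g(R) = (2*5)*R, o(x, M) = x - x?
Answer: 17701/354 ≈ 50.003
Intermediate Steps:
o(x, M) = 0
g(R) = 10*R
1/(354 + o(12, 23)) + g(5) = 1/(354 + 0) + 10*5 = 1/354 + 50 = 17701/354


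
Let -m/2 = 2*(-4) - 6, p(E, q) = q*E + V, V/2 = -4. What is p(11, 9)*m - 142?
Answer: 2406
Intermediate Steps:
V = -8 (V = 2*(-4) = -8)
p(E, q) = -8 + E*q (p(E, q) = q*E - 8 = E*q - 8 = -8 + E*q)
m = 28 (m = -2*(2*(-4) - 6) = -2*(-8 - 6) = -2*(-14) = 28)
p(11, 9)*m - 142 = (-8 + 11*9)*28 - 142 = (-8 + 99)*28 - 142 = 91*28 - 142 = 2548 - 142 = 2406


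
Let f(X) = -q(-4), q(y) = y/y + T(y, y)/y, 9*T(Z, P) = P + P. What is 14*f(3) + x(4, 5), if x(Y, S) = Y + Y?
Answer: -82/9 ≈ -9.1111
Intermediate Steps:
T(Z, P) = 2*P/9 (T(Z, P) = (P + P)/9 = (2*P)/9 = 2*P/9)
x(Y, S) = 2*Y
q(y) = 11/9 (q(y) = y/y + (2*y/9)/y = 1 + 2/9 = 11/9)
f(X) = -11/9 (f(X) = -1*11/9 = -11/9)
14*f(3) + x(4, 5) = 14*(-11/9) + 2*4 = -154/9 + 8 = -82/9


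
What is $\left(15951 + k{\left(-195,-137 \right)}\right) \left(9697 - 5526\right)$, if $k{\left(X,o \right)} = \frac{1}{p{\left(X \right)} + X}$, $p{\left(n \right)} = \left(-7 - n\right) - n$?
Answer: $\frac{12507948919}{188} \approx 6.6532 \cdot 10^{7}$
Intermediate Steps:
$p{\left(n \right)} = -7 - 2 n$
$k{\left(X,o \right)} = \frac{1}{-7 - X}$ ($k{\left(X,o \right)} = \frac{1}{\left(-7 - 2 X\right) + X} = \frac{1}{-7 - X}$)
$\left(15951 + k{\left(-195,-137 \right)}\right) \left(9697 - 5526\right) = \left(15951 + \frac{1}{-7 - -195}\right) \left(9697 - 5526\right) = \left(15951 + \frac{1}{-7 + 195}\right) 4171 = \left(15951 + \frac{1}{188}\right) 4171 = \frac{2998789}{188} \cdot 4171 = \frac{12507948919}{188}$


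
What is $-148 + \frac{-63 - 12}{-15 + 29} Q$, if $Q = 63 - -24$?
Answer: $- \frac{8597}{14} \approx -614.07$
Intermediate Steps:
$Q = 87$ ($Q = 63 + 24 = 87$)
$-148 + \frac{-63 - 12}{-15 + 29} Q = -148 + \frac{-63 - 12}{-15 + 29} \cdot 87 = -148 + - \frac{75}{14} \cdot 87 = -148 + \left(-75\right) \frac{1}{14} \cdot 87 = -148 - \frac{6525}{14} = - \frac{8597}{14}$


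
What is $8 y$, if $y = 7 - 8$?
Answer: $-8$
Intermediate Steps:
$y = -1$
$8 y = 8 \left(-1\right) = -8$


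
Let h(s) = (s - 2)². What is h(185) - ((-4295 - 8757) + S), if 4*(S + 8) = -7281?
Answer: 193477/4 ≈ 48369.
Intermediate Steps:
S = -7313/4 (S = -8 + (¼)*(-7281) = -8 - 7281/4 = -7313/4 ≈ -1828.3)
h(s) = (-2 + s)²
h(185) - ((-4295 - 8757) + S) = (-2 + 185)² - ((-4295 - 8757) - 7313/4) = 183² - (-13052 - 7313/4) = 33489 - 1*(-59521/4) = 33489 + 59521/4 = 193477/4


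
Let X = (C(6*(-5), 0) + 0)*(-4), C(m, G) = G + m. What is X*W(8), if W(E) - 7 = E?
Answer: 1800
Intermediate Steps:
W(E) = 7 + E
X = 120 (X = ((0 + 6*(-5)) + 0)*(-4) = ((0 - 30) + 0)*(-4) = (-30 + 0)*(-4) = -30*(-4) = 120)
X*W(8) = 120*(7 + 8) = 120*15 = 1800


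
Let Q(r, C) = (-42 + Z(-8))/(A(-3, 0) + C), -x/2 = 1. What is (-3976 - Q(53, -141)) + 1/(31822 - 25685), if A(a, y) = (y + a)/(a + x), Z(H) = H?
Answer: -8565416686/2154087 ≈ -3976.4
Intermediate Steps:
x = -2 (x = -2*1 = -2)
A(a, y) = (a + y)/(-2 + a) (A(a, y) = (y + a)/(a - 2) = (a + y)/(-2 + a))
Q(r, C) = -50/(3/5 + C) (Q(r, C) = (-42 - 8)/((-3 + 0)/(-2 - 3) + C) = -50/(-3/(-5) + C) = -50/(-1/5*(-3) + C) = -50/(3/5 + C))
(-3976 - Q(53, -141)) + 1/(31822 - 25685) = (-3976 - (-250)/(3 + 5*(-141))) + 1/(31822 - 25685) = (-3976 - (-250)/(3 - 705)) + 1/6137 = (-3976 - (-250)/(-702)) + 1/6137 = (-3976 - (-250)*(-1)/702) + 1/6137 = (-3976 - 1*125/351) + 1/6137 = (-3976 - 125/351) + 1/6137 = -1395701/351 + 1/6137 = -8565416686/2154087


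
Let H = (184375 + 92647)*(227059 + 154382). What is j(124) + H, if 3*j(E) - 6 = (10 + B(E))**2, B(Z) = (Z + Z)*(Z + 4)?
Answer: 318010962628/3 ≈ 1.0600e+11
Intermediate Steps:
H = 105667548702 (H = 277022*381441 = 105667548702)
B(Z) = 2*Z*(4 + Z) (B(Z) = (2*Z)*(4 + Z) = 2*Z*(4 + Z))
j(E) = 2 + (10 + 2*E*(4 + E))**2/3
j(124) + H = (2 + 4*(5 + 124*(4 + 124))**2/3) + 105667548702 = (2 + 4*(5 + 124*128)**2/3) + 105667548702 = (2 + 4*(5 + 15872)**2/3) + 105667548702 = (2 + (4/3)*15877**2) + 105667548702 = (2 + (4/3)*252079129) + 105667548702 = (2 + 1008316516/3) + 105667548702 = 1008316522/3 + 105667548702 = 318010962628/3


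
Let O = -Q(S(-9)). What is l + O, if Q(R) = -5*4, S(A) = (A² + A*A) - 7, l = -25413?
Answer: -25393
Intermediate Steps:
S(A) = -7 + 2*A² (S(A) = (A² + A²) - 7 = 2*A² - 7 = -7 + 2*A²)
Q(R) = -20
O = 20 (O = -1*(-20) = 20)
l + O = -25413 + 20 = -25393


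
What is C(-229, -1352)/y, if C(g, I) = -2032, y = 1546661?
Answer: -2032/1546661 ≈ -0.0013138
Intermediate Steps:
C(-229, -1352)/y = -2032/1546661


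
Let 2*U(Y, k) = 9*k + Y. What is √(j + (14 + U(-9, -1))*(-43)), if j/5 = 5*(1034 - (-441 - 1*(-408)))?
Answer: 42*√15 ≈ 162.67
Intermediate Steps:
U(Y, k) = Y/2 + 9*k/2 (U(Y, k) = (9*k + Y)/2 = (Y + 9*k)/2 = Y/2 + 9*k/2)
j = 26675 (j = 5*(5*(1034 - (-441 - 1*(-408)))) = 5*(5*(1034 - (-441 + 408))) = 5*(5*(1034 - 1*(-33))) = 5*(5*(1034 + 33)) = 5*(5*1067) = 5*5335 = 26675)
√(j + (14 + U(-9, -1))*(-43)) = √(26675 + (14 + ((½)*(-9) + (9/2)*(-1)))*(-43)) = √(26675 + (14 + (-9/2 - 9/2))*(-43)) = √(26675 + (14 - 9)*(-43)) = √(26675 + 5*(-43)) = √(26675 - 215) = √26460 = 42*√15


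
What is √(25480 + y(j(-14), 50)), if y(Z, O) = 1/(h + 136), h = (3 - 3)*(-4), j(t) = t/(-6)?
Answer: √117819554/68 ≈ 159.62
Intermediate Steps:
j(t) = -t/6 (j(t) = t*(-⅙) = -t/6)
h = 0 (h = 0*(-4) = 0)
y(Z, O) = 1/136 (y(Z, O) = 1/(0 + 136) = 1/136)
√(25480 + y(j(-14), 50)) = √(25480 + 1/136) = √(3465281/136) = √117819554/68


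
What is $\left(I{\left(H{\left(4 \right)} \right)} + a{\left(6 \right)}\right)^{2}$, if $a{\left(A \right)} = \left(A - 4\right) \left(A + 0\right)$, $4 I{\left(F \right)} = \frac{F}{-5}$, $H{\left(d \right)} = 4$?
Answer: $\frac{3481}{25} \approx 139.24$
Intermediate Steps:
$I{\left(F \right)} = - \frac{F}{20}$ ($I{\left(F \right)} = \frac{F \frac{1}{-5}}{4} = \frac{F \left(- \frac{1}{5}\right)}{4} = \frac{\left(- \frac{1}{5}\right) F}{4} = - \frac{F}{20}$)
$a{\left(A \right)} = A \left(-4 + A\right)$ ($a{\left(A \right)} = \left(-4 + A\right) A = A \left(-4 + A\right)$)
$\left(I{\left(H{\left(4 \right)} \right)} + a{\left(6 \right)}\right)^{2} = \left(\left(- \frac{1}{20}\right) 4 + 6 \left(-4 + 6\right)\right)^{2} = \left(- \frac{1}{5} + 6 \cdot 2\right)^{2} = \left(- \frac{1}{5} + 12\right)^{2} = \left(\frac{59}{5}\right)^{2} = \frac{3481}{25}$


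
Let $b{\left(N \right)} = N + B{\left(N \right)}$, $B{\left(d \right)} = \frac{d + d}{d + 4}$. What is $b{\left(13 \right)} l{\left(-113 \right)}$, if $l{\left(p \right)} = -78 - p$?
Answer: $\frac{8645}{17} \approx 508.53$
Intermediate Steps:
$B{\left(d \right)} = \frac{2 d}{4 + d}$
$b{\left(N \right)} = N + \frac{2 N}{4 + N}$
$b{\left(13 \right)} l{\left(-113 \right)} = \frac{13 \left(6 + 13\right)}{4 + 13} \left(-78 - -113\right) = 13 \cdot \frac{1}{17} \cdot 19 \left(-78 + 113\right) = 13 \cdot \frac{1}{17} \cdot 19 \cdot 35 = \frac{247}{17} \cdot 35 = \frac{8645}{17}$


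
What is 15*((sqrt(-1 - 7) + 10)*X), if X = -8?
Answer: -1200 - 240*I*sqrt(2) ≈ -1200.0 - 339.41*I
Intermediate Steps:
15*((sqrt(-1 - 7) + 10)*X) = 15*((sqrt(-1 - 7) + 10)*(-8)) = 15*((sqrt(-8) + 10)*(-8)) = 15*((2*I*sqrt(2) + 10)*(-8)) = 15*((10 + 2*I*sqrt(2))*(-8)) = 15*(-80 - 16*I*sqrt(2)) = -1200 - 240*I*sqrt(2)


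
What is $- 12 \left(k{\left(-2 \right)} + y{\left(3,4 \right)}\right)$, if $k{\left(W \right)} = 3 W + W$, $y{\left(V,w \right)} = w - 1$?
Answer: $60$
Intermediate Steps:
$y{\left(V,w \right)} = -1 + w$
$k{\left(W \right)} = 4 W$
$- 12 \left(k{\left(-2 \right)} + y{\left(3,4 \right)}\right) = - 12 \left(4 \left(-2\right) + \left(-1 + 4\right)\right) = - 12 \left(-8 + 3\right) = \left(-12\right) \left(-5\right) = 60$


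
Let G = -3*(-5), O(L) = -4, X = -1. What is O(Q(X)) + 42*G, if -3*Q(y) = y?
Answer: 626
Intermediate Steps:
Q(y) = -y/3
G = 15
O(Q(X)) + 42*G = -4 + 42*15 = -4 + 630 = 626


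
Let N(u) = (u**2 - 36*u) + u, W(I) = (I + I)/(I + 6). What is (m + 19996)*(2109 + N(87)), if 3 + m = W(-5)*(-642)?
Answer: 175197429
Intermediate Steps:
W(I) = 2*I/(6 + I) (W(I) = (2*I)/(6 + I) = 2*I/(6 + I))
m = 6417 (m = -3 + (2*(-5)/(6 - 5))*(-642) = -3 + (2*(-5)/1)*(-642) = -3 + (2*(-5)*1)*(-642) = -3 - 10*(-642) = -3 + 6420 = 6417)
N(u) = u**2 - 35*u
(m + 19996)*(2109 + N(87)) = (6417 + 19996)*(2109 + 87*(-35 + 87)) = 26413*(2109 + 87*52) = 26413*(2109 + 4524) = 26413*6633 = 175197429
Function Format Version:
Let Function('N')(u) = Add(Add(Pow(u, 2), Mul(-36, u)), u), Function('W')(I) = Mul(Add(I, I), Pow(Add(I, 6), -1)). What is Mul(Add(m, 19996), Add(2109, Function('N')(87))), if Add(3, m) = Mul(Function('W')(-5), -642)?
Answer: 175197429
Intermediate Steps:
Function('W')(I) = Mul(2, I, Pow(Add(6, I), -1)) (Function('W')(I) = Mul(Mul(2, I), Pow(Add(6, I), -1)) = Mul(2, I, Pow(Add(6, I), -1)))
m = 6417 (m = Add(-3, Mul(Mul(2, -5, Pow(Add(6, -5), -1)), -642)) = Add(-3, Mul(Mul(2, -5, Pow(1, -1)), -642)) = Add(-3, Mul(Mul(2, -5, 1), -642)) = Add(-3, Mul(-10, -642)) = Add(-3, 6420) = 6417)
Function('N')(u) = Add(Pow(u, 2), Mul(-35, u))
Mul(Add(m, 19996), Add(2109, Function('N')(87))) = Mul(Add(6417, 19996), Add(2109, Mul(87, Add(-35, 87)))) = Mul(26413, Add(2109, Mul(87, 52))) = Mul(26413, Add(2109, 4524)) = Mul(26413, 6633) = 175197429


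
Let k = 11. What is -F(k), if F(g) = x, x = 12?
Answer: -12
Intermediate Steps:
F(g) = 12
-F(k) = -1*12 = -12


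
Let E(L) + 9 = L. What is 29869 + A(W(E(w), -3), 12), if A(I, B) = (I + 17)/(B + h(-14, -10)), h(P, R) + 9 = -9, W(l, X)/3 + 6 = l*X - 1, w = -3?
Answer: 89555/3 ≈ 29852.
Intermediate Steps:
E(L) = -9 + L
W(l, X) = -21 + 3*X*l (W(l, X) = -18 + 3*(l*X - 1) = -18 + 3*(X*l - 1) = -18 + 3*(-1 + X*l) = -18 + (-3 + 3*X*l) = -21 + 3*X*l)
h(P, R) = -18 (h(P, R) = -9 - 9 = -18)
A(I, B) = (17 + I)/(-18 + B) (A(I, B) = (I + 17)/(B - 18) = (17 + I)/(-18 + B))
29869 + A(W(E(w), -3), 12) = 29869 + (17 + (-21 + 3*(-3)*(-9 - 3)))/(-18 + 12) = 29869 + (17 + (-21 + 3*(-3)*(-12)))/(-6) = 29869 - (17 + (-21 + 108))/6 = 29869 - (17 + 87)/6 = 29869 - 1/6*104 = 29869 - 52/3 = 89555/3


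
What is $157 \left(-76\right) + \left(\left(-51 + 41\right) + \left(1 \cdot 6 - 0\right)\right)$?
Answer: $-11936$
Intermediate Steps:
$157 \left(-76\right) + \left(\left(-51 + 41\right) + \left(1 \cdot 6 - 0\right)\right) = -11932 + \left(-10 + \left(6 + 0\right)\right) = -11932 + \left(-10 + 6\right) = -11932 - 4 = -11936$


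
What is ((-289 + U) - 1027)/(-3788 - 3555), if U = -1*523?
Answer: 1839/7343 ≈ 0.25044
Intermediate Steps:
U = -523
((-289 + U) - 1027)/(-3788 - 3555) = ((-289 - 523) - 1027)/(-3788 - 3555) = (-812 - 1027)/(-7343) = -1839*(-1/7343) = 1839/7343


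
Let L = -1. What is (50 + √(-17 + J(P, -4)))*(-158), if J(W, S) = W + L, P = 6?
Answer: -7900 - 316*I*√3 ≈ -7900.0 - 547.33*I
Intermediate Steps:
J(W, S) = -1 + W (J(W, S) = W - 1 = -1 + W)
(50 + √(-17 + J(P, -4)))*(-158) = (50 + √(-17 + (-1 + 6)))*(-158) = (50 + √(-17 + 5))*(-158) = (50 + √(-12))*(-158) = (50 + 2*I*√3)*(-158) = -7900 - 316*I*√3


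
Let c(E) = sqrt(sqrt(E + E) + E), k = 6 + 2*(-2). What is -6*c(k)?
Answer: -12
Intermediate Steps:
k = 2 (k = 6 - 4 = 2)
c(E) = sqrt(E + sqrt(2)*sqrt(E)) (c(E) = sqrt(sqrt(2*E) + E) = sqrt(sqrt(2)*sqrt(E) + E) = sqrt(E + sqrt(2)*sqrt(E)))
-6*c(k) = -6*sqrt(2 + sqrt(2)*sqrt(2)) = -6*sqrt(2 + 2) = -6*sqrt(4) = -6*2 = -12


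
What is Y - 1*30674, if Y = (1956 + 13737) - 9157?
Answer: -24138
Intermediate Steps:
Y = 6536 (Y = 15693 - 9157 = 6536)
Y - 1*30674 = 6536 - 1*30674 = 6536 - 30674 = -24138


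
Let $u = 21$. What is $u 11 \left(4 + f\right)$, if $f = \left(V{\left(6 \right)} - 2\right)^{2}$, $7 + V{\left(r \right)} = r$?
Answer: $3003$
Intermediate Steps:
$V{\left(r \right)} = -7 + r$
$f = 9$ ($f = \left(\left(-7 + 6\right) - 2\right)^{2} = \left(-1 - 2\right)^{2} = \left(-3\right)^{2} = 9$)
$u 11 \left(4 + f\right) = 21 \cdot 11 \left(4 + 9\right) = 21 \cdot 11 \cdot 13 = 21 \cdot 143 = 3003$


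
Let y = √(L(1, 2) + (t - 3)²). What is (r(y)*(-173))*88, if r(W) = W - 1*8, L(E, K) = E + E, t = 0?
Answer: 121792 - 15224*√11 ≈ 71300.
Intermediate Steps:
L(E, K) = 2*E
y = √11 (y = √(2*1 + (0 - 3)²) = √(2 + (-3)²) = √(2 + 9) = √11 ≈ 3.3166)
r(W) = -8 + W (r(W) = W - 8 = -8 + W)
(r(y)*(-173))*88 = ((-8 + √11)*(-173))*88 = (1384 - 173*√11)*88 = 121792 - 15224*√11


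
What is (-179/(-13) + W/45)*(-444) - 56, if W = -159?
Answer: -299048/65 ≈ -4600.7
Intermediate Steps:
(-179/(-13) + W/45)*(-444) - 56 = (-179/(-13) - 159/45)*(-444) - 56 = (-179*(-1/13) - 159*1/45)*(-444) - 56 = (179/13 - 53/15)*(-444) - 56 = (1996/195)*(-444) - 56 = -295408/65 - 56 = -299048/65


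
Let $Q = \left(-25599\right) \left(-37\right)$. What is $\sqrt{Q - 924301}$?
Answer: $\sqrt{22862} \approx 151.2$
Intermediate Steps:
$Q = 947163$
$\sqrt{Q - 924301} = \sqrt{947163 - 924301} = \sqrt{22862}$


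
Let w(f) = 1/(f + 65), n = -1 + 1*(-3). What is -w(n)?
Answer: -1/61 ≈ -0.016393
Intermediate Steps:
n = -4 (n = -1 - 3 = -4)
w(f) = 1/(65 + f)
-w(n) = -1/(65 - 4) = -1/61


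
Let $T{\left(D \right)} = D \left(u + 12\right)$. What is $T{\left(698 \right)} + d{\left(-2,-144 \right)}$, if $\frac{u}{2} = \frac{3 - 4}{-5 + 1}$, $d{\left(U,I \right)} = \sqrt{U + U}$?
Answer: $8725 + 2 i \approx 8725.0 + 2.0 i$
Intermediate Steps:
$d{\left(U,I \right)} = \sqrt{2} \sqrt{U}$ ($d{\left(U,I \right)} = \sqrt{2 U} = \sqrt{2} \sqrt{U}$)
$u = \frac{1}{2}$ ($u = 2 \frac{3 - 4}{-5 + 1} = 2 \left(- \frac{1}{-4}\right) = 2 \left(\left(-1\right) \left(- \frac{1}{4}\right)\right) = 2 \cdot \frac{1}{4} = \frac{1}{2} \approx 0.5$)
$T{\left(D \right)} = \frac{25 D}{2}$ ($T{\left(D \right)} = D \left(\frac{1}{2} + 12\right) = D \frac{25}{2} = \frac{25 D}{2}$)
$T{\left(698 \right)} + d{\left(-2,-144 \right)} = \frac{25}{2} \cdot 698 + \sqrt{2} \sqrt{-2} = 8725 + \sqrt{2} i \sqrt{2} = 8725 + 2 i$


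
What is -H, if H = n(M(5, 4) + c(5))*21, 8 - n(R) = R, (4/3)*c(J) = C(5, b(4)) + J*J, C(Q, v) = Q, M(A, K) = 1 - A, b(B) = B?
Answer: 441/2 ≈ 220.50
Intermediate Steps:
c(J) = 15/4 + 3*J²/4 (c(J) = 3*(5 + J*J)/4 = 3*(5 + J²)/4 = 15/4 + 3*J²/4)
n(R) = 8 - R
H = -441/2 (H = (8 - ((1 - 1*5) + (15/4 + (¾)*5²)))*21 = (8 - ((1 - 5) + (15/4 + (¾)*25)))*21 = (8 - (-4 + (15/4 + 75/4)))*21 = (8 - (-4 + 45/2))*21 = (8 - 1*37/2)*21 = (8 - 37/2)*21 = -21/2*21 = -441/2 ≈ -220.50)
-H = -1*(-441/2) = 441/2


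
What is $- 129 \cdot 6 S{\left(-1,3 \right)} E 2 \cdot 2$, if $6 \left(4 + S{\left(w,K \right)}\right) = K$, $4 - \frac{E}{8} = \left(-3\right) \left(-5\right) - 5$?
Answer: $-520128$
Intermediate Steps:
$E = -48$ ($E = 32 - 8 \left(\left(-3\right) \left(-5\right) - 5\right) = 32 - 8 \left(15 - 5\right) = 32 - 80 = -48$)
$S{\left(w,K \right)} = -4 + \frac{K}{6}$
$- 129 \cdot 6 S{\left(-1,3 \right)} E 2 \cdot 2 = - 129 \cdot 6 \left(-4 + \frac{1}{6} \cdot 3\right) \left(-48\right) 2 \cdot 2 = - 129 \cdot 6 \left(-4 + \frac{1}{2}\right) \left(-48\right) 2 \cdot 2 = - 129 \cdot 6 \left(- \frac{7}{2}\right) \left(-48\right) 2 \cdot 2 = - 129 \cdot 6 \cdot 168 \cdot 2 \cdot 2 = - 129 \cdot 6 \cdot 336 \cdot 2 = - 129 \cdot 2016 \cdot 2 = \left(-129\right) 4032 = -520128$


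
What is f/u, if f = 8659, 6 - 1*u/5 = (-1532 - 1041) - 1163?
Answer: 8659/18710 ≈ 0.46280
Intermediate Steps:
u = 18710 (u = 30 - 5*((-1532 - 1041) - 1163) = 30 - 5*(-2573 - 1163) = 30 - 5*(-3736) = 30 + 18680 = 18710)
f/u = 8659/18710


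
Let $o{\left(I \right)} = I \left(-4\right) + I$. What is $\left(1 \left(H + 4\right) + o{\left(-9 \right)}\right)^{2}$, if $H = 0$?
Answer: $961$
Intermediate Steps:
$o{\left(I \right)} = - 3 I$ ($o{\left(I \right)} = - 4 I + I = - 3 I$)
$\left(1 \left(H + 4\right) + o{\left(-9 \right)}\right)^{2} = \left(1 \left(0 + 4\right) - -27\right)^{2} = \left(1 \cdot 4 + 27\right)^{2} = \left(4 + 27\right)^{2} = 31^{2} = 961$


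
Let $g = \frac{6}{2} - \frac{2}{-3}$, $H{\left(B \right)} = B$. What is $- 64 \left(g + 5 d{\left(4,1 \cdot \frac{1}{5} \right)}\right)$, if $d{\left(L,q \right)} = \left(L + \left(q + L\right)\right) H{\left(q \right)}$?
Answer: $- \frac{11392}{15} \approx -759.47$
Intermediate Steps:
$g = \frac{11}{3}$ ($g = 6 \cdot \frac{1}{2} - - \frac{2}{3} = 3 + \frac{2}{3} = \frac{11}{3} \approx 3.6667$)
$d{\left(L,q \right)} = q \left(q + 2 L\right)$ ($d{\left(L,q \right)} = \left(L + \left(q + L\right)\right) q = \left(L + \left(L + q\right)\right) q = \left(q + 2 L\right) q = q \left(q + 2 L\right)$)
$- 64 \left(g + 5 d{\left(4,1 \cdot \frac{1}{5} \right)}\right) = - 64 \left(\frac{11}{3} + 5 \cdot 1 \cdot \frac{1}{5} \left(1 \cdot \frac{1}{5} + 2 \cdot 4\right)\right) = - 64 \left(\frac{11}{3} + 5 \cdot 1 \cdot \frac{1}{5} \left(1 \cdot \frac{1}{5} + 8\right)\right) = - 64 \left(\frac{11}{3} + 5 \frac{\frac{1}{5} + 8}{5}\right) = - 64 \left(\frac{11}{3} + 5 \cdot \frac{1}{5} \cdot \frac{41}{5}\right) = - 64 \left(\frac{11}{3} + 5 \cdot \frac{41}{25}\right) = - 64 \left(\frac{11}{3} + \frac{41}{5}\right) = \left(-64\right) \frac{178}{15} = - \frac{11392}{15}$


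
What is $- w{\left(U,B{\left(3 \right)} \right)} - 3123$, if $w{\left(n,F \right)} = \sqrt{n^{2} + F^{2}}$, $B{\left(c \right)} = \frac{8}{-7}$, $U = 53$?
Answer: $-3123 - \frac{\sqrt{137705}}{7} \approx -3176.0$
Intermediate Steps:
$B{\left(c \right)} = - \frac{8}{7}$ ($B{\left(c \right)} = 8 \left(- \frac{1}{7}\right) = - \frac{8}{7}$)
$w{\left(n,F \right)} = \sqrt{F^{2} + n^{2}}$
$- w{\left(U,B{\left(3 \right)} \right)} - 3123 = - \sqrt{\left(- \frac{8}{7}\right)^{2} + 53^{2}} - 3123 = - \sqrt{\frac{64}{49} + 2809} - 3123 = - \sqrt{\frac{137705}{49}} - 3123 = - \frac{\sqrt{137705}}{7} - 3123 = -3123 - \frac{\sqrt{137705}}{7}$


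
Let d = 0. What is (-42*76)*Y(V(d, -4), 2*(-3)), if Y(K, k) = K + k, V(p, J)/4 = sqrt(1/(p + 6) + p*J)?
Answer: 19152 - 2128*sqrt(6) ≈ 13939.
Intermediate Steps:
V(p, J) = 4*sqrt(1/(6 + p) + J*p) (V(p, J) = 4*sqrt(1/(p + 6) + p*J) = 4*sqrt(1/(6 + p) + J*p))
(-42*76)*Y(V(d, -4), 2*(-3)) = (-42*76)*(4*sqrt((1 - 4*0*(6 + 0))/(6 + 0)) + 2*(-3)) = -3192*(4*sqrt((1 - 4*0*6)/6) - 6) = -3192*(4*sqrt((1 + 0)/6) - 6) = -3192*(4*sqrt((1/6)*1) - 6) = -3192*(4*sqrt(1/6) - 6) = -3192*(4*(sqrt(6)/6) - 6) = -3192*(2*sqrt(6)/3 - 6) = -3192*(-6 + 2*sqrt(6)/3) = 19152 - 2128*sqrt(6)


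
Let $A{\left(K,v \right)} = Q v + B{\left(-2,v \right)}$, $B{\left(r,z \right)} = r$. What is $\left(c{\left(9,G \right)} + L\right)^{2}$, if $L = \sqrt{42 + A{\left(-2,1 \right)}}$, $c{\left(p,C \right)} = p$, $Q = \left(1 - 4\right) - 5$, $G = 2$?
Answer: $113 + 72 \sqrt{2} \approx 214.82$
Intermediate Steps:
$Q = -8$ ($Q = -3 - 5 = -8$)
$A{\left(K,v \right)} = -2 - 8 v$ ($A{\left(K,v \right)} = - 8 v - 2 = -2 - 8 v$)
$L = 4 \sqrt{2}$ ($L = \sqrt{42 - 10} = \sqrt{32} = 4 \sqrt{2} \approx 5.6569$)
$\left(c{\left(9,G \right)} + L\right)^{2} = \left(9 + 4 \sqrt{2}\right)^{2}$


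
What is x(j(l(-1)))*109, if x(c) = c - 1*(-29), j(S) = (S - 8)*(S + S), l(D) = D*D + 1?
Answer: 545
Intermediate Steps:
l(D) = 1 + D**2 (l(D) = D**2 + 1 = 1 + D**2)
j(S) = 2*S*(-8 + S) (j(S) = (-8 + S)*(2*S) = 2*S*(-8 + S))
x(c) = 29 + c (x(c) = c + 29 = 29 + c)
x(j(l(-1)))*109 = (29 + 2*(1 + (-1)**2)*(-8 + (1 + (-1)**2)))*109 = (29 + 2*(1 + 1)*(-8 + (1 + 1)))*109 = (29 + 2*2*(-8 + 2))*109 = (29 + 2*2*(-6))*109 = (29 - 24)*109 = 5*109 = 545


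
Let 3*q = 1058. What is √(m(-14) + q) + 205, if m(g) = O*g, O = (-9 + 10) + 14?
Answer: 205 + 2*√321/3 ≈ 216.94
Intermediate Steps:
q = 1058/3 (q = (⅓)*1058 = 1058/3 ≈ 352.67)
O = 15 (O = 1 + 14 = 15)
m(g) = 15*g
√(m(-14) + q) + 205 = √(15*(-14) + 1058/3) + 205 = √(-210 + 1058/3) + 205 = √(428/3) + 205 = 2*√321/3 + 205 = 205 + 2*√321/3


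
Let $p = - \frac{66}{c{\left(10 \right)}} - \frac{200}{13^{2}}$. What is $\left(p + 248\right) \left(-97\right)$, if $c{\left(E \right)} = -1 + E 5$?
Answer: $- \frac{197175198}{8281} \approx -23811.0$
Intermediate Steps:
$c{\left(E \right)} = -1 + 5 E$
$p = - \frac{20954}{8281}$ ($p = - \frac{66}{-1 + 5 \cdot 10} - \frac{200}{13^{2}} = - \frac{66}{-1 + 50} - \frac{200}{169} = - \frac{66}{49} - \frac{200}{169} = - \frac{20954}{8281} \approx -2.5304$)
$\left(p + 248\right) \left(-97\right) = \left(- \frac{20954}{8281} + 248\right) \left(-97\right) = \frac{2032734}{8281} \left(-97\right) = - \frac{197175198}{8281}$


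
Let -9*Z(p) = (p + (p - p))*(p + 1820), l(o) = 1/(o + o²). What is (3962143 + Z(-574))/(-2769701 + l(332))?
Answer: -446824247444/306207063755 ≈ -1.4592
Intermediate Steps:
Z(p) = -p*(1820 + p)/9 (Z(p) = -(p + (p - p))*(p + 1820)/9 = -(p + 0)*(1820 + p)/9 = -p*(1820 + p)/9)
(3962143 + Z(-574))/(-2769701 + l(332)) = (3962143 - ⅑*(-574)*(1820 - 574))/(-2769701 + 1/(332*(1 + 332))) = (3962143 - ⅑*(-574)*1246)/(-2769701 + (1/332)/333) = (3962143 + 715204/9)/(-2769701 + (1/332)*(1/333)) = 36374491/(9*(-2769701 + 1/110556)) = 36374491/(9*(-306207063755/110556)) = (36374491/9)*(-110556/306207063755) = -446824247444/306207063755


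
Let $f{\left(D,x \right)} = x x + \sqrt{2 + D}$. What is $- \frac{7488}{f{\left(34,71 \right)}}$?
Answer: $- \frac{7488}{5047} \approx -1.4837$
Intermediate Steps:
$f{\left(D,x \right)} = x^{2} + \sqrt{2 + D}$
$- \frac{7488}{f{\left(34,71 \right)}} = - \frac{7488}{71^{2} + \sqrt{2 + 34}} = - \frac{7488}{5041 + \sqrt{36}} = - \frac{7488}{5041 + 6} = - \frac{7488}{5047}$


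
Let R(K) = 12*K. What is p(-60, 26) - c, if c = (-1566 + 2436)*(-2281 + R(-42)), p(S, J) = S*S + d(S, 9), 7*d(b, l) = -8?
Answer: 16985842/7 ≈ 2.4265e+6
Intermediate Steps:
d(b, l) = -8/7 (d(b, l) = (⅐)*(-8) = -8/7)
p(S, J) = -8/7 + S² (p(S, J) = S*S - 8/7 = S² - 8/7 = -8/7 + S²)
c = -2422950 (c = (-1566 + 2436)*(-2281 + 12*(-42)) = 870*(-2281 - 504) = 870*(-2785) = -2422950)
p(-60, 26) - c = (-8/7 + (-60)²) - 1*(-2422950) = (-8/7 + 3600) + 2422950 = 25192/7 + 2422950 = 16985842/7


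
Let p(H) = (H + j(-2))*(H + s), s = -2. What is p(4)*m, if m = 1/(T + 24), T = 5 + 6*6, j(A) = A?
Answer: 4/65 ≈ 0.061538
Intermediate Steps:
T = 41 (T = 5 + 36 = 41)
p(H) = (-2 + H)² (p(H) = (H - 2)*(H - 2) = (-2 + H)*(-2 + H) = (-2 + H)²)
m = 1/65 (m = 1/(41 + 24) = 1/65 ≈ 0.015385)
p(4)*m = (4 + 4² - 4*4)*(1/65) = (4 + 16 - 16)*(1/65) = 4*(1/65) = 4/65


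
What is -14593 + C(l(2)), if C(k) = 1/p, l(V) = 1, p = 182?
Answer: -2655925/182 ≈ -14593.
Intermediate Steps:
C(k) = 1/182
-14593 + C(l(2)) = -14593 + 1/182 = -2655925/182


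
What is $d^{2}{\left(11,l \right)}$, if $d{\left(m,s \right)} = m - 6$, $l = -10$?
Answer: $25$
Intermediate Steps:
$d{\left(m,s \right)} = -6 + m$
$d^{2}{\left(11,l \right)} = \left(-6 + 11\right)^{2} = 5^{2} = 25$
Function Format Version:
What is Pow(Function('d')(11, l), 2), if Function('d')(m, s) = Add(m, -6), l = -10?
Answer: 25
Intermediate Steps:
Function('d')(m, s) = Add(-6, m)
Pow(Function('d')(11, l), 2) = Pow(Add(-6, 11), 2) = Pow(5, 2) = 25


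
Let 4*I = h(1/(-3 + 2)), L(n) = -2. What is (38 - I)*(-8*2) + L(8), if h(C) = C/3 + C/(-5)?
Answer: -9158/15 ≈ -610.53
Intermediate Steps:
h(C) = 2*C/15 (h(C) = C*(⅓) + C*(-⅕) = C/3 - C/5 = 2*C/15)
I = -1/30 (I = (2/(15*(-3 + 2)))/4 = ((2/15)/(-1))/4 = ((2/15)*(-1))/4 = (¼)*(-2/15) = -1/30 ≈ -0.033333)
(38 - I)*(-8*2) + L(8) = (38 - 1*(-1/30))*(-8*2) - 2 = (38 + 1/30)*(-16) - 2 = (1141/30)*(-16) - 2 = -9128/15 - 2 = -9158/15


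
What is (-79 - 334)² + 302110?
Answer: 472679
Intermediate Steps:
(-79 - 334)² + 302110 = (-413)² + 302110 = 170569 + 302110 = 472679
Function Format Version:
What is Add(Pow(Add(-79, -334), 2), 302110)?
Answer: 472679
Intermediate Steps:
Add(Pow(Add(-79, -334), 2), 302110) = Add(Pow(-413, 2), 302110) = Add(170569, 302110) = 472679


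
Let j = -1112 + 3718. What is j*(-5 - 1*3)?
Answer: -20848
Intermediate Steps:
j = 2606
j*(-5 - 1*3) = 2606*(-5 - 1*3) = 2606*(-5 - 3) = 2606*(-8) = -20848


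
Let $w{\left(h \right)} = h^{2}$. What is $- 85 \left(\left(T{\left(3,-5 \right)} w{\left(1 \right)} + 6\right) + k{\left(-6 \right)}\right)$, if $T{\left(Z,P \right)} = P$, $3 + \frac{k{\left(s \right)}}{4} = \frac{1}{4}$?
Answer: $850$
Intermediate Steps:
$k{\left(s \right)} = -11$ ($k{\left(s \right)} = -12 + \frac{4}{4} = -12 + 4 \cdot \frac{1}{4} = -12 + 1 = -11$)
$- 85 \left(\left(T{\left(3,-5 \right)} w{\left(1 \right)} + 6\right) + k{\left(-6 \right)}\right) = - 85 \left(\left(- 5 \cdot 1^{2} + 6\right) - 11\right) = - 85 \left(\left(\left(-5\right) 1 + 6\right) - 11\right) = - 85 \left(\left(-5 + 6\right) - 11\right) = - 85 \left(1 - 11\right) = \left(-85\right) \left(-10\right) = 850$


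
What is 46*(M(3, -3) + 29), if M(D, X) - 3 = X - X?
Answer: 1472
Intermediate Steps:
M(D, X) = 3 (M(D, X) = 3 + (X - X) = 3 + 0 = 3)
46*(M(3, -3) + 29) = 46*(3 + 29) = 46*32 = 1472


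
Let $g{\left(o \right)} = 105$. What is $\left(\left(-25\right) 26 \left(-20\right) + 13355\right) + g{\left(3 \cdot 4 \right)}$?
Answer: $26460$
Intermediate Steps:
$\left(\left(-25\right) 26 \left(-20\right) + 13355\right) + g{\left(3 \cdot 4 \right)} = \left(\left(-25\right) 26 \left(-20\right) + 13355\right) + 105 = \left(\left(-650\right) \left(-20\right) + 13355\right) + 105 = \left(13000 + 13355\right) + 105 = 26355 + 105 = 26460$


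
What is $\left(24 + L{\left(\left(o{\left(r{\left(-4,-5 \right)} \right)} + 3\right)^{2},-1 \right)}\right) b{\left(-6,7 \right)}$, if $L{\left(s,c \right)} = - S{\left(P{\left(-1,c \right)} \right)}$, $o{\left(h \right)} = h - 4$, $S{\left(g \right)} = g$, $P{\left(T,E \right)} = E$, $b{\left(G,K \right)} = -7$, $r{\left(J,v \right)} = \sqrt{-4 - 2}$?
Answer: $-175$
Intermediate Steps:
$r{\left(J,v \right)} = i \sqrt{6}$ ($r{\left(J,v \right)} = \sqrt{-6} = i \sqrt{6}$)
$o{\left(h \right)} = -4 + h$
$L{\left(s,c \right)} = - c$
$\left(24 + L{\left(\left(o{\left(r{\left(-4,-5 \right)} \right)} + 3\right)^{2},-1 \right)}\right) b{\left(-6,7 \right)} = \left(24 - -1\right) \left(-7\right) = \left(24 + 1\right) \left(-7\right) = 25 \left(-7\right) = -175$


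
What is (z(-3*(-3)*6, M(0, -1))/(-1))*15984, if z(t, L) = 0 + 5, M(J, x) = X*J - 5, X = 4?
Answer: -79920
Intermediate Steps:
M(J, x) = -5 + 4*J (M(J, x) = 4*J - 5 = -5 + 4*J)
z(t, L) = 5
(z(-3*(-3)*6, M(0, -1))/(-1))*15984 = (5/(-1))*15984 = (5*(-1))*15984 = -5*15984 = -79920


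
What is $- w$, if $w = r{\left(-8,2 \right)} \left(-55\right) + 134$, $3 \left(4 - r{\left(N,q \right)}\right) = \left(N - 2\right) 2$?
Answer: $\frac{1358}{3} \approx 452.67$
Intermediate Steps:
$r{\left(N,q \right)} = \frac{16}{3} - \frac{2 N}{3}$ ($r{\left(N,q \right)} = 4 - \frac{\left(N - 2\right) 2}{3} = 4 - \frac{\left(-2 + N\right) 2}{3} = 4 - \frac{-4 + 2 N}{3} = 4 - \left(- \frac{4}{3} + \frac{2 N}{3}\right) = \frac{16}{3} - \frac{2 N}{3}$)
$w = - \frac{1358}{3}$ ($w = \left(\frac{16}{3} - - \frac{16}{3}\right) \left(-55\right) + 134 = \left(\frac{16}{3} + \frac{16}{3}\right) \left(-55\right) + 134 = \frac{32}{3} \left(-55\right) + 134 = - \frac{1760}{3} + 134 = - \frac{1358}{3} \approx -452.67$)
$- w = \left(-1\right) \left(- \frac{1358}{3}\right) = \frac{1358}{3}$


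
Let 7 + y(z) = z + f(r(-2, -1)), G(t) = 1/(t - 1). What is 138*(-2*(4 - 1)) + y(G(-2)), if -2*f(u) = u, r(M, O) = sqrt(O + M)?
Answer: -2506/3 - I*sqrt(3)/2 ≈ -835.33 - 0.86602*I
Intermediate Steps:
r(M, O) = sqrt(M + O)
f(u) = -u/2
G(t) = 1/(-1 + t)
y(z) = -7 + z - I*sqrt(3)/2 (y(z) = -7 + (z - sqrt(-2 - 1)/2) = -7 + (z - I*sqrt(3)/2) = -7 + z - I*sqrt(3)/2)
138*(-2*(4 - 1)) + y(G(-2)) = 138*(-2*(4 - 1)) + (-7 + 1/(-1 - 2) - I*sqrt(3)/2) = 138*(-2*3) + (-7 + 1/(-3) - I*sqrt(3)/2) = 138*(-6) + (-7 - 1/3 - I*sqrt(3)/2) = -828 + (-22/3 - I*sqrt(3)/2) = -2506/3 - I*sqrt(3)/2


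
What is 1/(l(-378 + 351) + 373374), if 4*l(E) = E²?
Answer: 4/1494225 ≈ 2.6770e-6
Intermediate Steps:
l(E) = E²/4
1/(l(-378 + 351) + 373374) = 1/((-378 + 351)²/4 + 373374) = 1/((¼)*(-27)² + 373374) = 1/((¼)*729 + 373374) = 1/(729/4 + 373374) = 1/(1494225/4) = 4/1494225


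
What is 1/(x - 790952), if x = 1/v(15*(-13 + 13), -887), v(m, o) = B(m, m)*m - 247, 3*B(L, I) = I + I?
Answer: -247/195365145 ≈ -1.2643e-6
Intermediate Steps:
B(L, I) = 2*I/3 (B(L, I) = (I + I)/3 = (2*I)/3 = 2*I/3)
v(m, o) = -247 + 2*m²/3 (v(m, o) = (2*m/3)*m - 247 = 2*m²/3 - 247 = -247 + 2*m²/3)
x = -1/247 (x = 1/(-247 + 2*(15*(-13 + 13))²/3) = 1/(-247 + 2*(15*0)²/3) = 1/(-247 + (⅔)*0²) = 1/(-247 + (⅔)*0) = 1/(-247 + 0) = 1/(-247) = -1/247 ≈ -0.0040486)
1/(x - 790952) = 1/(-1/247 - 790952) = 1/(-195365145/247) = -247/195365145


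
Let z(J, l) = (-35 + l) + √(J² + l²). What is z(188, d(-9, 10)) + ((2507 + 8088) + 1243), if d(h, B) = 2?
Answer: 11805 + 2*√8837 ≈ 11993.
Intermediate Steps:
z(J, l) = -35 + l + √(J² + l²)
z(188, d(-9, 10)) + ((2507 + 8088) + 1243) = (-35 + 2 + √(188² + 2²)) + ((2507 + 8088) + 1243) = (-35 + 2 + √(35344 + 4)) + (10595 + 1243) = (-35 + 2 + √35348) + 11838 = (-35 + 2 + 2*√8837) + 11838 = (-33 + 2*√8837) + 11838 = 11805 + 2*√8837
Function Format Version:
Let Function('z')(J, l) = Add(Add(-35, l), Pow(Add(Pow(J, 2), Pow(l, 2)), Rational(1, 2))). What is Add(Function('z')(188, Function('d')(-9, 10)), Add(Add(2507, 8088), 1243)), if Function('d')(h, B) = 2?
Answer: Add(11805, Mul(2, Pow(8837, Rational(1, 2)))) ≈ 11993.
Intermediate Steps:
Function('z')(J, l) = Add(-35, l, Pow(Add(Pow(J, 2), Pow(l, 2)), Rational(1, 2)))
Add(Function('z')(188, Function('d')(-9, 10)), Add(Add(2507, 8088), 1243)) = Add(Add(-35, 2, Pow(Add(Pow(188, 2), Pow(2, 2)), Rational(1, 2))), Add(Add(2507, 8088), 1243)) = Add(Add(-35, 2, Pow(Add(35344, 4), Rational(1, 2))), Add(10595, 1243)) = Add(Add(-35, 2, Pow(35348, Rational(1, 2))), 11838) = Add(Add(-35, 2, Mul(2, Pow(8837, Rational(1, 2)))), 11838) = Add(Add(-33, Mul(2, Pow(8837, Rational(1, 2)))), 11838) = Add(11805, Mul(2, Pow(8837, Rational(1, 2))))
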